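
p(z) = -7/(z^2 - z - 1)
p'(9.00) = 0.02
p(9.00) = -0.10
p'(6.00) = 0.09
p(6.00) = -0.24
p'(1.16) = 13.93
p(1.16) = 8.60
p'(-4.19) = -0.15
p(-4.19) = -0.34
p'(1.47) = 142.14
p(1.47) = 22.65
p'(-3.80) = -0.20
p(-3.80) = -0.41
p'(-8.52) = -0.02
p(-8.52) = -0.09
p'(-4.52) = -0.12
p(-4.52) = -0.29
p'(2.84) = 1.83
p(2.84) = -1.66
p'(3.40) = 0.79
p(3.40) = -0.98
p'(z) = -7*(1 - 2*z)/(z^2 - z - 1)^2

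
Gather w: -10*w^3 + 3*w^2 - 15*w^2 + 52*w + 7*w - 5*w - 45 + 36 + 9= -10*w^3 - 12*w^2 + 54*w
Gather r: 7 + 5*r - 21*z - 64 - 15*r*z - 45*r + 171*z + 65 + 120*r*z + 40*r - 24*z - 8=105*r*z + 126*z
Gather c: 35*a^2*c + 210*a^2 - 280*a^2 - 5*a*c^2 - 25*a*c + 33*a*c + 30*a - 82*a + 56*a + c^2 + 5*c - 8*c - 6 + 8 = -70*a^2 + 4*a + c^2*(1 - 5*a) + c*(35*a^2 + 8*a - 3) + 2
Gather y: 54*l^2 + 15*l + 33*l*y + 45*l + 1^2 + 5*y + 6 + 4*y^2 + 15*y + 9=54*l^2 + 60*l + 4*y^2 + y*(33*l + 20) + 16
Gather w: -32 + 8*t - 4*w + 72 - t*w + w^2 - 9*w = 8*t + w^2 + w*(-t - 13) + 40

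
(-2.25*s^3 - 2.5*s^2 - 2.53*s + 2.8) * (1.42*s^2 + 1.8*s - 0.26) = -3.195*s^5 - 7.6*s^4 - 7.5076*s^3 + 0.0720000000000001*s^2 + 5.6978*s - 0.728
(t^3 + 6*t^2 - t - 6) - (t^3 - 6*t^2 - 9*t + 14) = 12*t^2 + 8*t - 20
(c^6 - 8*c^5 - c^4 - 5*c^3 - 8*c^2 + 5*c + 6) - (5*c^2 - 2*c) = c^6 - 8*c^5 - c^4 - 5*c^3 - 13*c^2 + 7*c + 6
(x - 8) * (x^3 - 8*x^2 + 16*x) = x^4 - 16*x^3 + 80*x^2 - 128*x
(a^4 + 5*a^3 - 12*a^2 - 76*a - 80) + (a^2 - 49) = a^4 + 5*a^3 - 11*a^2 - 76*a - 129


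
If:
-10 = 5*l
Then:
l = -2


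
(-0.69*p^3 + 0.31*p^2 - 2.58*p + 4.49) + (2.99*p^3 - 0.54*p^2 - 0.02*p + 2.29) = 2.3*p^3 - 0.23*p^2 - 2.6*p + 6.78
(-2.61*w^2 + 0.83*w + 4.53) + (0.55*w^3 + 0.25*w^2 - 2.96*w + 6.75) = 0.55*w^3 - 2.36*w^2 - 2.13*w + 11.28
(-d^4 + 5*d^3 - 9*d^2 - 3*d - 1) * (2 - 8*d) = 8*d^5 - 42*d^4 + 82*d^3 + 6*d^2 + 2*d - 2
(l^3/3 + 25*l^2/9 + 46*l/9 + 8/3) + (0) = l^3/3 + 25*l^2/9 + 46*l/9 + 8/3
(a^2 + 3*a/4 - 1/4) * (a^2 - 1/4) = a^4 + 3*a^3/4 - a^2/2 - 3*a/16 + 1/16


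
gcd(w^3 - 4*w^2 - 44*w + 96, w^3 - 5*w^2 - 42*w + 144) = w^2 - 2*w - 48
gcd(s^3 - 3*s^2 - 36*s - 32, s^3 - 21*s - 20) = s^2 + 5*s + 4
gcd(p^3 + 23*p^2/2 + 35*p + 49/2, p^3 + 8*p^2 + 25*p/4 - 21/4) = p + 7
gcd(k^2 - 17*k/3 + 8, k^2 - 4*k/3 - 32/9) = k - 8/3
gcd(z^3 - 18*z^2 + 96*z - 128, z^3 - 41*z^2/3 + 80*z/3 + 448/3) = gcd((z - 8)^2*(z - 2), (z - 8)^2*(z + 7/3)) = z^2 - 16*z + 64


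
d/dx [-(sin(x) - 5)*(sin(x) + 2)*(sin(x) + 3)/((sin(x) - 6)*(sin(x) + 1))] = (-sin(x)^4 + 10*sin(x)^3 - sin(x)^2 - 60*sin(x) + 36)*cos(x)/((sin(x) - 6)^2*(sin(x) + 1)^2)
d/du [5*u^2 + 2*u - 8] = 10*u + 2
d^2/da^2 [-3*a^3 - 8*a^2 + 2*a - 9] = -18*a - 16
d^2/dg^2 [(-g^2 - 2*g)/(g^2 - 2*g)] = -8/(g^3 - 6*g^2 + 12*g - 8)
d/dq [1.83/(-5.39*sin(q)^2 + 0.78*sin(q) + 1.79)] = (19.7274*sin(q) - 1.4274)*cos(q)/(-5.39*sin(q)^2 + 0.78*sin(q) + 1.79)^2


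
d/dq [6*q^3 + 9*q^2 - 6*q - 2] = 18*q^2 + 18*q - 6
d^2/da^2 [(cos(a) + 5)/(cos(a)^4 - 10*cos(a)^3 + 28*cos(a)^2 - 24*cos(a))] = (-2684*(1 - cos(a)^2)^2/cos(a)^3 - 12*sin(a)^6/cos(a)^3 - 9*cos(a)^4 - 18*cos(a)^3 + 718*cos(a)^2 - 3600*tan(a)^2 - 2628 - 2404/cos(a) + 4136/cos(a)^3)/((cos(a) - 6)^3*(cos(a) - 2)^4)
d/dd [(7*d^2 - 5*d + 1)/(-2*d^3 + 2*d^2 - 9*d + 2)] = (14*d^4 - 20*d^3 - 47*d^2 + 24*d - 1)/(4*d^6 - 8*d^5 + 40*d^4 - 44*d^3 + 89*d^2 - 36*d + 4)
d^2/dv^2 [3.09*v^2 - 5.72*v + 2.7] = 6.18000000000000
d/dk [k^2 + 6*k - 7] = 2*k + 6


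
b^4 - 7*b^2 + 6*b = b*(b - 2)*(b - 1)*(b + 3)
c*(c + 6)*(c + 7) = c^3 + 13*c^2 + 42*c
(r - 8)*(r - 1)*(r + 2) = r^3 - 7*r^2 - 10*r + 16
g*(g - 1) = g^2 - g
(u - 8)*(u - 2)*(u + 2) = u^3 - 8*u^2 - 4*u + 32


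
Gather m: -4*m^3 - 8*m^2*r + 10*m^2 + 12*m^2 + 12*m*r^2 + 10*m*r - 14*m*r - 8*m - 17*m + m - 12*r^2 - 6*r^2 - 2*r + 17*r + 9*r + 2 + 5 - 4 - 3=-4*m^3 + m^2*(22 - 8*r) + m*(12*r^2 - 4*r - 24) - 18*r^2 + 24*r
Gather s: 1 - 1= 0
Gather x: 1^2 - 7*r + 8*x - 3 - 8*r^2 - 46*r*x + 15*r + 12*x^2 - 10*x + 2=-8*r^2 + 8*r + 12*x^2 + x*(-46*r - 2)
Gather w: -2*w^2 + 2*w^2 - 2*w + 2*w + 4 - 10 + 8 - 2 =0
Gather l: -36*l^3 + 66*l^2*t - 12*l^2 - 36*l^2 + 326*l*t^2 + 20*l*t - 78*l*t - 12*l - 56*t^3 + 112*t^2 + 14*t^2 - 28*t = -36*l^3 + l^2*(66*t - 48) + l*(326*t^2 - 58*t - 12) - 56*t^3 + 126*t^2 - 28*t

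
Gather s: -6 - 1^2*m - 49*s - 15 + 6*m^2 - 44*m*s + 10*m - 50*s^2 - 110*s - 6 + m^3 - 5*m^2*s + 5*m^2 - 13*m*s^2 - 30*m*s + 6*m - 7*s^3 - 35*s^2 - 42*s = m^3 + 11*m^2 + 15*m - 7*s^3 + s^2*(-13*m - 85) + s*(-5*m^2 - 74*m - 201) - 27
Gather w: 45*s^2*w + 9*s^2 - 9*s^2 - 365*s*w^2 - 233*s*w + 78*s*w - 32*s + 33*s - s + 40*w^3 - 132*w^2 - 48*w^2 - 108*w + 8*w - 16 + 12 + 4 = 40*w^3 + w^2*(-365*s - 180) + w*(45*s^2 - 155*s - 100)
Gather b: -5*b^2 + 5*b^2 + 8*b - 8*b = 0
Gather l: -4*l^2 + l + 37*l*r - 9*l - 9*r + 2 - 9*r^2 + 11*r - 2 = -4*l^2 + l*(37*r - 8) - 9*r^2 + 2*r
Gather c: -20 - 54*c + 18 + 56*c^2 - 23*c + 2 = 56*c^2 - 77*c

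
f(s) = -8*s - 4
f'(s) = -8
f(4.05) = -36.40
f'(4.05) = -8.00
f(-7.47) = 55.76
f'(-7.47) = -8.00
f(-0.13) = -2.96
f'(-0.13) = -8.00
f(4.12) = -36.96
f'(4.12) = -8.00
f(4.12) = -36.96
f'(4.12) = -8.00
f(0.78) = -10.24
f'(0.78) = -8.00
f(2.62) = -24.96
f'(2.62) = -8.00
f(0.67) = -9.36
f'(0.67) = -8.00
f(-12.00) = 92.00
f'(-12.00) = -8.00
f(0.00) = -4.00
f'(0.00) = -8.00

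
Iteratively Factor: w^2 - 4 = (w - 2)*(w + 2)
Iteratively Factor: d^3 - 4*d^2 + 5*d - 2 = (d - 1)*(d^2 - 3*d + 2) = (d - 1)^2*(d - 2)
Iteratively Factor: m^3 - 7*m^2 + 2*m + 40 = (m + 2)*(m^2 - 9*m + 20) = (m - 4)*(m + 2)*(m - 5)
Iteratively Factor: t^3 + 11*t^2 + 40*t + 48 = (t + 3)*(t^2 + 8*t + 16) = (t + 3)*(t + 4)*(t + 4)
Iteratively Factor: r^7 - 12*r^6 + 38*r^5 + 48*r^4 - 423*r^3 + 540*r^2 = (r - 3)*(r^6 - 9*r^5 + 11*r^4 + 81*r^3 - 180*r^2) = r*(r - 3)*(r^5 - 9*r^4 + 11*r^3 + 81*r^2 - 180*r) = r*(r - 5)*(r - 3)*(r^4 - 4*r^3 - 9*r^2 + 36*r) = r^2*(r - 5)*(r - 3)*(r^3 - 4*r^2 - 9*r + 36) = r^2*(r - 5)*(r - 4)*(r - 3)*(r^2 - 9) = r^2*(r - 5)*(r - 4)*(r - 3)*(r + 3)*(r - 3)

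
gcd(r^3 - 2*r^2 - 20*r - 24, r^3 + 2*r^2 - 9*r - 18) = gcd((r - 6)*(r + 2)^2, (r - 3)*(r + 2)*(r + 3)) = r + 2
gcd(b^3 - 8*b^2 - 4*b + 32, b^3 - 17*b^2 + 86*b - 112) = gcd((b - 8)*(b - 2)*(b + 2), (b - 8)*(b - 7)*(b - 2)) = b^2 - 10*b + 16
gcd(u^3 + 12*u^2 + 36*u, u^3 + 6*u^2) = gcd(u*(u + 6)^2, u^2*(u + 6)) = u^2 + 6*u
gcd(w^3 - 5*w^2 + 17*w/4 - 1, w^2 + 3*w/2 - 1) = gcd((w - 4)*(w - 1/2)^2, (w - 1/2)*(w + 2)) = w - 1/2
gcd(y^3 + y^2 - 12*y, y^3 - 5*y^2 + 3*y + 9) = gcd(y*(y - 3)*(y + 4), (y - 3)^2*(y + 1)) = y - 3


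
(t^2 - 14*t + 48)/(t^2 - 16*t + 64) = (t - 6)/(t - 8)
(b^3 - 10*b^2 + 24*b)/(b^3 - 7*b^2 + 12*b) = (b - 6)/(b - 3)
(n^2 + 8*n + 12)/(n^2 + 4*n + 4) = (n + 6)/(n + 2)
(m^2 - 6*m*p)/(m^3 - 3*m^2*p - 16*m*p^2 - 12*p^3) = m/(m^2 + 3*m*p + 2*p^2)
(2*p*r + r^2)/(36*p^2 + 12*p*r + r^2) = r*(2*p + r)/(36*p^2 + 12*p*r + r^2)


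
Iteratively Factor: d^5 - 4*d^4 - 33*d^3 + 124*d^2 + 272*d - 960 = (d - 5)*(d^4 + d^3 - 28*d^2 - 16*d + 192) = (d - 5)*(d - 3)*(d^3 + 4*d^2 - 16*d - 64) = (d - 5)*(d - 3)*(d + 4)*(d^2 - 16) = (d - 5)*(d - 4)*(d - 3)*(d + 4)*(d + 4)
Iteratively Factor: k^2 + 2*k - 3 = (k - 1)*(k + 3)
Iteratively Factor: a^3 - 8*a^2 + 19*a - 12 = (a - 1)*(a^2 - 7*a + 12) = (a - 3)*(a - 1)*(a - 4)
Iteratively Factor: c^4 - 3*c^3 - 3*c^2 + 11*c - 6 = (c - 3)*(c^3 - 3*c + 2) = (c - 3)*(c - 1)*(c^2 + c - 2) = (c - 3)*(c - 1)*(c + 2)*(c - 1)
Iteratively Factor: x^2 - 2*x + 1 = (x - 1)*(x - 1)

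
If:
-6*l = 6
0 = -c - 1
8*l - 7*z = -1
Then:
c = -1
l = -1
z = -1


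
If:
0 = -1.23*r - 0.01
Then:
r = -0.01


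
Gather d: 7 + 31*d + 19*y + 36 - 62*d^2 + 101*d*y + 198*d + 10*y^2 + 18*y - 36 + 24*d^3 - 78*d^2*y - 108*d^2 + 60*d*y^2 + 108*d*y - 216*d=24*d^3 + d^2*(-78*y - 170) + d*(60*y^2 + 209*y + 13) + 10*y^2 + 37*y + 7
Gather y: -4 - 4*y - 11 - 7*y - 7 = -11*y - 22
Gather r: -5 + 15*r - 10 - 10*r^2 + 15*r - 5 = -10*r^2 + 30*r - 20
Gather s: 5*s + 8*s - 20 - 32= 13*s - 52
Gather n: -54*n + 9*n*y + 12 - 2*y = n*(9*y - 54) - 2*y + 12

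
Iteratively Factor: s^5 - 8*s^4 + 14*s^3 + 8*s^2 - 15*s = (s + 1)*(s^4 - 9*s^3 + 23*s^2 - 15*s) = (s - 3)*(s + 1)*(s^3 - 6*s^2 + 5*s) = (s - 3)*(s - 1)*(s + 1)*(s^2 - 5*s) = s*(s - 3)*(s - 1)*(s + 1)*(s - 5)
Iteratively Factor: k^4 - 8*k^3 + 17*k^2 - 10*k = (k - 1)*(k^3 - 7*k^2 + 10*k) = (k - 2)*(k - 1)*(k^2 - 5*k) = k*(k - 2)*(k - 1)*(k - 5)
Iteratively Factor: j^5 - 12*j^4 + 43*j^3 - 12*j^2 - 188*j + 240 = (j + 2)*(j^4 - 14*j^3 + 71*j^2 - 154*j + 120) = (j - 3)*(j + 2)*(j^3 - 11*j^2 + 38*j - 40) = (j - 3)*(j - 2)*(j + 2)*(j^2 - 9*j + 20) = (j - 4)*(j - 3)*(j - 2)*(j + 2)*(j - 5)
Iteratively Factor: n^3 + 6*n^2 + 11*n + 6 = (n + 3)*(n^2 + 3*n + 2) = (n + 2)*(n + 3)*(n + 1)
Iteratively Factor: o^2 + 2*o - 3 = (o - 1)*(o + 3)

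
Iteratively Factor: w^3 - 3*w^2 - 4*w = (w - 4)*(w^2 + w) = (w - 4)*(w + 1)*(w)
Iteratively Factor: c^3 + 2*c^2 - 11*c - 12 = (c + 1)*(c^2 + c - 12) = (c - 3)*(c + 1)*(c + 4)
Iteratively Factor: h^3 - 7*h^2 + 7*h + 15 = (h - 3)*(h^2 - 4*h - 5) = (h - 5)*(h - 3)*(h + 1)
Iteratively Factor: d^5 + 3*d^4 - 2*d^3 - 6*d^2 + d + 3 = (d + 3)*(d^4 - 2*d^2 + 1) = (d - 1)*(d + 3)*(d^3 + d^2 - d - 1) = (d - 1)^2*(d + 3)*(d^2 + 2*d + 1) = (d - 1)^2*(d + 1)*(d + 3)*(d + 1)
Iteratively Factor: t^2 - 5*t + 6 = (t - 2)*(t - 3)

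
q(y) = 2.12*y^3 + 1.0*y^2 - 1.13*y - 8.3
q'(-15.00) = 1399.87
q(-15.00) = -6921.35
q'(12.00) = 938.71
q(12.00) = 3785.50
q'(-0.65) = 0.26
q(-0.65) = -7.73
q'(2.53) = 44.64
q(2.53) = 29.57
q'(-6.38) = 244.99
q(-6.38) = -510.94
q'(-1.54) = 10.87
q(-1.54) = -11.93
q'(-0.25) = -1.23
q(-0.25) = -7.99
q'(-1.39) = 8.38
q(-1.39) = -10.49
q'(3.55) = 86.12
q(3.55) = 95.14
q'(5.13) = 176.51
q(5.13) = 298.43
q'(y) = 6.36*y^2 + 2.0*y - 1.13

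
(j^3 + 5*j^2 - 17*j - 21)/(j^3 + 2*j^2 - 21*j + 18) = (j^2 + 8*j + 7)/(j^2 + 5*j - 6)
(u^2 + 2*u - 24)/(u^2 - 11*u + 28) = (u + 6)/(u - 7)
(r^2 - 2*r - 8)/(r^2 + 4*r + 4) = (r - 4)/(r + 2)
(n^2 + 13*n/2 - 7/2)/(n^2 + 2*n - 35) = (n - 1/2)/(n - 5)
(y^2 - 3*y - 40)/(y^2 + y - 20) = (y - 8)/(y - 4)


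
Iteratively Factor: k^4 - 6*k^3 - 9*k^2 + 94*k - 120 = (k - 2)*(k^3 - 4*k^2 - 17*k + 60) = (k - 3)*(k - 2)*(k^2 - k - 20) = (k - 5)*(k - 3)*(k - 2)*(k + 4)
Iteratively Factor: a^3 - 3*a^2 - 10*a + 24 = (a + 3)*(a^2 - 6*a + 8) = (a - 4)*(a + 3)*(a - 2)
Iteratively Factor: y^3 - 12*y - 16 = (y + 2)*(y^2 - 2*y - 8) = (y + 2)^2*(y - 4)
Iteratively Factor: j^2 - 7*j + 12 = (j - 4)*(j - 3)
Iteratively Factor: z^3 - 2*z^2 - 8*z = (z + 2)*(z^2 - 4*z) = (z - 4)*(z + 2)*(z)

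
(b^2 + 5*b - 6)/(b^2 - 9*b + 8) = (b + 6)/(b - 8)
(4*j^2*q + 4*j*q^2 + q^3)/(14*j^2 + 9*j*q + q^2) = q*(2*j + q)/(7*j + q)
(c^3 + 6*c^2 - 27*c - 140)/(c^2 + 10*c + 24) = (c^2 + 2*c - 35)/(c + 6)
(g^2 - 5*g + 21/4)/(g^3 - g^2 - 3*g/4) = (2*g - 7)/(g*(2*g + 1))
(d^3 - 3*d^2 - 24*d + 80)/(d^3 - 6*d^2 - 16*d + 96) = (d^2 + d - 20)/(d^2 - 2*d - 24)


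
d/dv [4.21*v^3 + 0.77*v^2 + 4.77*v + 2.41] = 12.63*v^2 + 1.54*v + 4.77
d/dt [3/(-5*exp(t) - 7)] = 15*exp(t)/(5*exp(t) + 7)^2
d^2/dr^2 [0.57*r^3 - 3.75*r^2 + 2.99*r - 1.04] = 3.42*r - 7.5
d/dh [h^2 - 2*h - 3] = 2*h - 2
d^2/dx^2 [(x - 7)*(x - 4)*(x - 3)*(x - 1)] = 12*x^2 - 90*x + 150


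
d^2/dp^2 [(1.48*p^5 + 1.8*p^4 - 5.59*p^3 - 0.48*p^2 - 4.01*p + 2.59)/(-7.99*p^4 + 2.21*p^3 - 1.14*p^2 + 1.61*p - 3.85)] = (-9.09494701772928e-13*p^11 - 9.09494701772928e-13*p^10 + 662.668397999998*p^9 + 190.373207999999*p^8 + 2940.95604*p^7 - 2199.630666*p^6 - 2698.550394*p^5 + 78.3958019999995*p^4 - 2468.890968*p^3 + 749.303772*p^2 + 287.847336*p + 73.249512)/(510.082399*p^12 - 423.259863*p^11 + 335.405019*p^10 - 439.92158*p^9 + 955.783503*p^8 - 528.093117*p^7 + 354.7716*p^6 - 378.816921*p^5 + 461.362797*p^4 - 144.844196*p^3 + 80.631705*p^2 - 71.592675*p + 57.066625)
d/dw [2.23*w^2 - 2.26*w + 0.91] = 4.46*w - 2.26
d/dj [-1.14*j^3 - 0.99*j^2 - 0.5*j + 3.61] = -3.42*j^2 - 1.98*j - 0.5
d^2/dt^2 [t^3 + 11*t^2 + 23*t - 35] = 6*t + 22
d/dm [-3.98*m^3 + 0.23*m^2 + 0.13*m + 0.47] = -11.94*m^2 + 0.46*m + 0.13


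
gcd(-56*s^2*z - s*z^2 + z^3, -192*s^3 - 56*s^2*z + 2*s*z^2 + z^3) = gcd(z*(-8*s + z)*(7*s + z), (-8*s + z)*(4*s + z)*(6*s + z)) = -8*s + z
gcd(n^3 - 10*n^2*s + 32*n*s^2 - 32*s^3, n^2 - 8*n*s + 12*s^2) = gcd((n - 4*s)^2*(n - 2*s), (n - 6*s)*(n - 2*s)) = -n + 2*s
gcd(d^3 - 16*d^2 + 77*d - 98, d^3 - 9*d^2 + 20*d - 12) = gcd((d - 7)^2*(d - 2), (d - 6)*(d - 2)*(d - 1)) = d - 2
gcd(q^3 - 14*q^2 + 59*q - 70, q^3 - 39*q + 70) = q^2 - 7*q + 10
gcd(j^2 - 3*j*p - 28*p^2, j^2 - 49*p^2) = -j + 7*p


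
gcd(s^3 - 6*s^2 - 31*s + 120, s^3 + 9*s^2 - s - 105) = s^2 + 2*s - 15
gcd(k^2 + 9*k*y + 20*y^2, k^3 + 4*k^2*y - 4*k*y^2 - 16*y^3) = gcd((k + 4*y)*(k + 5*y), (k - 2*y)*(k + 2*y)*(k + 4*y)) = k + 4*y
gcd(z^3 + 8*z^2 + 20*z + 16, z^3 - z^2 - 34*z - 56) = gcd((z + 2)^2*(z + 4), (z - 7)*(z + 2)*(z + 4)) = z^2 + 6*z + 8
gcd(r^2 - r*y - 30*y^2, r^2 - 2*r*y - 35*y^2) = r + 5*y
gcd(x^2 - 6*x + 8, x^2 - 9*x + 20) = x - 4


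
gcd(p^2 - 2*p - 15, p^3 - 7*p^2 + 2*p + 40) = p - 5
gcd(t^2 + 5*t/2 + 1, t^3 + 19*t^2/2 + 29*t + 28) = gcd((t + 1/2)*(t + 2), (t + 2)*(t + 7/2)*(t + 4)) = t + 2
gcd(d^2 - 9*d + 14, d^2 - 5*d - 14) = d - 7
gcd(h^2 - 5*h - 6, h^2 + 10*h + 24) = 1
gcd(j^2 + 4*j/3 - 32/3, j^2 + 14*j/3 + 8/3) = j + 4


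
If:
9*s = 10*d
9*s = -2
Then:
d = -1/5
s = -2/9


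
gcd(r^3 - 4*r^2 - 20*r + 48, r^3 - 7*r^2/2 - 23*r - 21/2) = 1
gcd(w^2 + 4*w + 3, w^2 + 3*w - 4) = 1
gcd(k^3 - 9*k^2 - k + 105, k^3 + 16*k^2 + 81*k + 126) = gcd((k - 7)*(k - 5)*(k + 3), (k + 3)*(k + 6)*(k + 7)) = k + 3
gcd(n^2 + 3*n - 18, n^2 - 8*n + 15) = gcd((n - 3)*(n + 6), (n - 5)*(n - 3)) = n - 3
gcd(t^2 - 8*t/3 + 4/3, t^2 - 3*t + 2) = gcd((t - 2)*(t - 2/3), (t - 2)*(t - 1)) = t - 2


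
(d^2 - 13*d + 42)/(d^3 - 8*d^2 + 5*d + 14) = (d - 6)/(d^2 - d - 2)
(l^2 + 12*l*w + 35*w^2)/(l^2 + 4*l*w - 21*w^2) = (-l - 5*w)/(-l + 3*w)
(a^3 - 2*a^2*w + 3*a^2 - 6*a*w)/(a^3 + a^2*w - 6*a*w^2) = (a + 3)/(a + 3*w)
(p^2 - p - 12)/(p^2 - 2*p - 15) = (p - 4)/(p - 5)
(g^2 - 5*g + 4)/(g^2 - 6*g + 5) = (g - 4)/(g - 5)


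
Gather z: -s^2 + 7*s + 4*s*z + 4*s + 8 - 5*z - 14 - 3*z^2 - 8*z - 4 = -s^2 + 11*s - 3*z^2 + z*(4*s - 13) - 10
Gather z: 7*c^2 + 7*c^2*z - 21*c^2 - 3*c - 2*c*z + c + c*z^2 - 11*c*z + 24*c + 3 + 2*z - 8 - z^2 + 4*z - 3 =-14*c^2 + 22*c + z^2*(c - 1) + z*(7*c^2 - 13*c + 6) - 8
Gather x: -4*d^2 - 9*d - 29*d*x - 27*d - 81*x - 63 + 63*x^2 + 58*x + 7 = -4*d^2 - 36*d + 63*x^2 + x*(-29*d - 23) - 56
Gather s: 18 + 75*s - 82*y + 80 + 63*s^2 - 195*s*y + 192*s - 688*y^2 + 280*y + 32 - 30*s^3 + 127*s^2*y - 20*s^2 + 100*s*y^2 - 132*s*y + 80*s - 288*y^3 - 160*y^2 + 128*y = -30*s^3 + s^2*(127*y + 43) + s*(100*y^2 - 327*y + 347) - 288*y^3 - 848*y^2 + 326*y + 130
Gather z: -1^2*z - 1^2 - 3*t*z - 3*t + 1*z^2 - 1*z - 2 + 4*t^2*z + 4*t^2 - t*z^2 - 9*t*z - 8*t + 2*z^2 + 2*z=4*t^2 - 11*t + z^2*(3 - t) + z*(4*t^2 - 12*t) - 3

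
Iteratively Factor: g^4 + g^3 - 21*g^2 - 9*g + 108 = (g + 3)*(g^3 - 2*g^2 - 15*g + 36) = (g - 3)*(g + 3)*(g^2 + g - 12) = (g - 3)^2*(g + 3)*(g + 4)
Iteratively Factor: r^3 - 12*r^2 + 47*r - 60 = (r - 5)*(r^2 - 7*r + 12) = (r - 5)*(r - 4)*(r - 3)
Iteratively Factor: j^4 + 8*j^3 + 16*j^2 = (j)*(j^3 + 8*j^2 + 16*j) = j^2*(j^2 + 8*j + 16) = j^2*(j + 4)*(j + 4)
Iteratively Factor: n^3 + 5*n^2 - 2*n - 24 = (n - 2)*(n^2 + 7*n + 12) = (n - 2)*(n + 4)*(n + 3)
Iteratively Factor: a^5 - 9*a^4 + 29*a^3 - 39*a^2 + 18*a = (a)*(a^4 - 9*a^3 + 29*a^2 - 39*a + 18) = a*(a - 3)*(a^3 - 6*a^2 + 11*a - 6) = a*(a - 3)*(a - 2)*(a^2 - 4*a + 3) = a*(a - 3)^2*(a - 2)*(a - 1)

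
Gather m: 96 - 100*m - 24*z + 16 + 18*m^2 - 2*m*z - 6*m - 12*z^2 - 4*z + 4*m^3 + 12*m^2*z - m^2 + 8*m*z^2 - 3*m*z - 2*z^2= 4*m^3 + m^2*(12*z + 17) + m*(8*z^2 - 5*z - 106) - 14*z^2 - 28*z + 112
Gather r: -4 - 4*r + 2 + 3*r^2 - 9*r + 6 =3*r^2 - 13*r + 4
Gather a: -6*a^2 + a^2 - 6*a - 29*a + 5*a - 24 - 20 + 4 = -5*a^2 - 30*a - 40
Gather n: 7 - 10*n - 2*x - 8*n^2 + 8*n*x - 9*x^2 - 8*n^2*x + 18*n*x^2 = n^2*(-8*x - 8) + n*(18*x^2 + 8*x - 10) - 9*x^2 - 2*x + 7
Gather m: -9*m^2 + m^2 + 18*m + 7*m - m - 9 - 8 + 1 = -8*m^2 + 24*m - 16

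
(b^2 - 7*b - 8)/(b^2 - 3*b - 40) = (b + 1)/(b + 5)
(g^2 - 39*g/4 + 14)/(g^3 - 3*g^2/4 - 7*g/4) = (g - 8)/(g*(g + 1))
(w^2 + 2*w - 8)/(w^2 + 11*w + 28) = (w - 2)/(w + 7)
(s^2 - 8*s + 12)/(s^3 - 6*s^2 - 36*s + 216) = (s - 2)/(s^2 - 36)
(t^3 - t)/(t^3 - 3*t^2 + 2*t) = (t + 1)/(t - 2)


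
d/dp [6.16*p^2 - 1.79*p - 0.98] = 12.32*p - 1.79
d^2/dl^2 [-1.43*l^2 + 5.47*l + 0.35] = -2.86000000000000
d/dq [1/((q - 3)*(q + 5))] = 2*(-q - 1)/(q^4 + 4*q^3 - 26*q^2 - 60*q + 225)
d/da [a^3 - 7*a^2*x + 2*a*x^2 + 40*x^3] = 3*a^2 - 14*a*x + 2*x^2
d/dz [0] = 0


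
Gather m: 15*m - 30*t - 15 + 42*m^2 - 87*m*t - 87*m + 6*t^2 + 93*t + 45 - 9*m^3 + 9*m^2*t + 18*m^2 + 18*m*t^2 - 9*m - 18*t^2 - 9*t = -9*m^3 + m^2*(9*t + 60) + m*(18*t^2 - 87*t - 81) - 12*t^2 + 54*t + 30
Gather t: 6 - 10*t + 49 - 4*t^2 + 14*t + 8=-4*t^2 + 4*t + 63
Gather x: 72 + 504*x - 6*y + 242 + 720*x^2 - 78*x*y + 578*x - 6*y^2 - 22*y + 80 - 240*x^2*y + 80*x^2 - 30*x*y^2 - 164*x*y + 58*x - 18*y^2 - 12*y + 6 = x^2*(800 - 240*y) + x*(-30*y^2 - 242*y + 1140) - 24*y^2 - 40*y + 400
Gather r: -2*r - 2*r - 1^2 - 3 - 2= -4*r - 6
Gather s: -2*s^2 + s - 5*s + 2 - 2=-2*s^2 - 4*s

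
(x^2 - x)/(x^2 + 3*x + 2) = x*(x - 1)/(x^2 + 3*x + 2)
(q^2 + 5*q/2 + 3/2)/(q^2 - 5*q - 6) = (q + 3/2)/(q - 6)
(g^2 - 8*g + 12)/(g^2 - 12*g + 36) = (g - 2)/(g - 6)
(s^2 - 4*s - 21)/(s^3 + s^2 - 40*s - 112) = (s + 3)/(s^2 + 8*s + 16)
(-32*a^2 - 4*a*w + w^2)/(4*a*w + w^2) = (-8*a + w)/w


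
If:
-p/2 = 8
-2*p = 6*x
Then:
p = -16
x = 16/3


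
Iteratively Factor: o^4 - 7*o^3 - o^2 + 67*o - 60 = (o + 3)*(o^3 - 10*o^2 + 29*o - 20) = (o - 1)*(o + 3)*(o^2 - 9*o + 20) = (o - 5)*(o - 1)*(o + 3)*(o - 4)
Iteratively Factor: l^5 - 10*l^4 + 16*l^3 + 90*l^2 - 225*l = (l)*(l^4 - 10*l^3 + 16*l^2 + 90*l - 225) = l*(l + 3)*(l^3 - 13*l^2 + 55*l - 75) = l*(l - 3)*(l + 3)*(l^2 - 10*l + 25) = l*(l - 5)*(l - 3)*(l + 3)*(l - 5)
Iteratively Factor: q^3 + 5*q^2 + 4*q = (q + 1)*(q^2 + 4*q) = (q + 1)*(q + 4)*(q)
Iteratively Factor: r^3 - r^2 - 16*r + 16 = (r - 1)*(r^2 - 16) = (r - 4)*(r - 1)*(r + 4)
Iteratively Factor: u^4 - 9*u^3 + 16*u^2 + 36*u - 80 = (u + 2)*(u^3 - 11*u^2 + 38*u - 40) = (u - 2)*(u + 2)*(u^2 - 9*u + 20) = (u - 5)*(u - 2)*(u + 2)*(u - 4)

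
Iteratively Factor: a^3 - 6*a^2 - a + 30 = (a - 3)*(a^2 - 3*a - 10) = (a - 3)*(a + 2)*(a - 5)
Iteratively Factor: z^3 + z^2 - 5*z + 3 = (z + 3)*(z^2 - 2*z + 1) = (z - 1)*(z + 3)*(z - 1)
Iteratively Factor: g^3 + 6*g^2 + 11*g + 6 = (g + 1)*(g^2 + 5*g + 6) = (g + 1)*(g + 3)*(g + 2)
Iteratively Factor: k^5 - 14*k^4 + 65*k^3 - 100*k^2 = (k - 5)*(k^4 - 9*k^3 + 20*k^2) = k*(k - 5)*(k^3 - 9*k^2 + 20*k) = k*(k - 5)*(k - 4)*(k^2 - 5*k) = k^2*(k - 5)*(k - 4)*(k - 5)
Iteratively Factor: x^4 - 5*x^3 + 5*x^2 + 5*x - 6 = (x - 1)*(x^3 - 4*x^2 + x + 6) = (x - 1)*(x + 1)*(x^2 - 5*x + 6) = (x - 3)*(x - 1)*(x + 1)*(x - 2)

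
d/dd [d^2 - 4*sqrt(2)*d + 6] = 2*d - 4*sqrt(2)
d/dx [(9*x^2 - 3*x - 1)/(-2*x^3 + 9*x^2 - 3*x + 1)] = 6*(3*x^4 - 2*x^3 - x^2 + 6*x - 1)/(4*x^6 - 36*x^5 + 93*x^4 - 58*x^3 + 27*x^2 - 6*x + 1)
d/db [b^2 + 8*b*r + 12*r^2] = 2*b + 8*r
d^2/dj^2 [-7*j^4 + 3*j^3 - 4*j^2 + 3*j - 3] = -84*j^2 + 18*j - 8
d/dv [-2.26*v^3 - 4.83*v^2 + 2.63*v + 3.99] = -6.78*v^2 - 9.66*v + 2.63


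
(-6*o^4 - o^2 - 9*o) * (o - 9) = -6*o^5 + 54*o^4 - o^3 + 81*o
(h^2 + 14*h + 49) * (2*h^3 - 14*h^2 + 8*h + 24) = 2*h^5 + 14*h^4 - 90*h^3 - 550*h^2 + 728*h + 1176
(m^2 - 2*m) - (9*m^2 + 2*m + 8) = -8*m^2 - 4*m - 8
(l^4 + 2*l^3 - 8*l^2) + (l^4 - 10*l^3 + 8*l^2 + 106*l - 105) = 2*l^4 - 8*l^3 + 106*l - 105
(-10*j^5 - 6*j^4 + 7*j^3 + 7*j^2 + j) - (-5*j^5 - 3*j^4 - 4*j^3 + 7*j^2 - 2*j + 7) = -5*j^5 - 3*j^4 + 11*j^3 + 3*j - 7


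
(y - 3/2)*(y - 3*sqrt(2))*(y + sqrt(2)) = y^3 - 2*sqrt(2)*y^2 - 3*y^2/2 - 6*y + 3*sqrt(2)*y + 9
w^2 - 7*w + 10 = (w - 5)*(w - 2)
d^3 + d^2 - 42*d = d*(d - 6)*(d + 7)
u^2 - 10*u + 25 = (u - 5)^2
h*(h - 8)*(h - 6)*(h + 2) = h^4 - 12*h^3 + 20*h^2 + 96*h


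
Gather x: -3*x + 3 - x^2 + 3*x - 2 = 1 - x^2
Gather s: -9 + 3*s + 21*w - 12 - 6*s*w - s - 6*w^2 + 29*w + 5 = s*(2 - 6*w) - 6*w^2 + 50*w - 16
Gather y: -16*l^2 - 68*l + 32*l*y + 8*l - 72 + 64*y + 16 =-16*l^2 - 60*l + y*(32*l + 64) - 56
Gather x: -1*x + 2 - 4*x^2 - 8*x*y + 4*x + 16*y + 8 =-4*x^2 + x*(3 - 8*y) + 16*y + 10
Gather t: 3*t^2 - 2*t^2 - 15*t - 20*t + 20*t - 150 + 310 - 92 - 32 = t^2 - 15*t + 36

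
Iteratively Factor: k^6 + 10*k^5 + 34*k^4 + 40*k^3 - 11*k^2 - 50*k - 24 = (k + 4)*(k^5 + 6*k^4 + 10*k^3 - 11*k - 6) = (k + 3)*(k + 4)*(k^4 + 3*k^3 + k^2 - 3*k - 2) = (k + 1)*(k + 3)*(k + 4)*(k^3 + 2*k^2 - k - 2) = (k + 1)*(k + 2)*(k + 3)*(k + 4)*(k^2 - 1) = (k - 1)*(k + 1)*(k + 2)*(k + 3)*(k + 4)*(k + 1)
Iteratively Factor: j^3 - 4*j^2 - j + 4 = (j - 1)*(j^2 - 3*j - 4) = (j - 4)*(j - 1)*(j + 1)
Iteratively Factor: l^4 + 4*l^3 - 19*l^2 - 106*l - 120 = (l - 5)*(l^3 + 9*l^2 + 26*l + 24) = (l - 5)*(l + 4)*(l^2 + 5*l + 6) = (l - 5)*(l + 2)*(l + 4)*(l + 3)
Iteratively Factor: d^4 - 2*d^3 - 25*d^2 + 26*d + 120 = (d + 4)*(d^3 - 6*d^2 - d + 30) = (d - 3)*(d + 4)*(d^2 - 3*d - 10) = (d - 5)*(d - 3)*(d + 4)*(d + 2)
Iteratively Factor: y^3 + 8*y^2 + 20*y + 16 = (y + 4)*(y^2 + 4*y + 4) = (y + 2)*(y + 4)*(y + 2)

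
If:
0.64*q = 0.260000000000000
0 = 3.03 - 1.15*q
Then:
No Solution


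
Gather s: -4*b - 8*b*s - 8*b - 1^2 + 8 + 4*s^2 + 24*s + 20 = -12*b + 4*s^2 + s*(24 - 8*b) + 27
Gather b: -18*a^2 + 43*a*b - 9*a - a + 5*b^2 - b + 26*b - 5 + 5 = -18*a^2 - 10*a + 5*b^2 + b*(43*a + 25)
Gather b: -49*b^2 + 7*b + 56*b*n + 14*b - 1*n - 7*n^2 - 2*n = -49*b^2 + b*(56*n + 21) - 7*n^2 - 3*n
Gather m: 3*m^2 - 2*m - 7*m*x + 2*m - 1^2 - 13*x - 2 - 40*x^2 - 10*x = 3*m^2 - 7*m*x - 40*x^2 - 23*x - 3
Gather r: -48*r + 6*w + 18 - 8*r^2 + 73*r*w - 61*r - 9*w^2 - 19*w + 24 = -8*r^2 + r*(73*w - 109) - 9*w^2 - 13*w + 42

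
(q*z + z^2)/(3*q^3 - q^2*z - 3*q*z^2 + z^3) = z/(3*q^2 - 4*q*z + z^2)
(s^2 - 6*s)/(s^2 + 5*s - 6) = s*(s - 6)/(s^2 + 5*s - 6)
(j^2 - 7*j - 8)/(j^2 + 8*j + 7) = (j - 8)/(j + 7)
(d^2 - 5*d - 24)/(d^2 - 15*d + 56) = (d + 3)/(d - 7)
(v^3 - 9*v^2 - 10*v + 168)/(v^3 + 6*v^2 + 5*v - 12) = (v^2 - 13*v + 42)/(v^2 + 2*v - 3)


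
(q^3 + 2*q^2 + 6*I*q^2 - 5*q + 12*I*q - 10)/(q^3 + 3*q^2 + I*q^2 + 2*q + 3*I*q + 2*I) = (q + 5*I)/(q + 1)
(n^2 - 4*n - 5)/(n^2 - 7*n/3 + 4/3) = 3*(n^2 - 4*n - 5)/(3*n^2 - 7*n + 4)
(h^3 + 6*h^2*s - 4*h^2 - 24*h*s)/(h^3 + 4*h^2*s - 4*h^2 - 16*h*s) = (h + 6*s)/(h + 4*s)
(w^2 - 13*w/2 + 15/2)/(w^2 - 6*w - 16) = (-2*w^2 + 13*w - 15)/(2*(-w^2 + 6*w + 16))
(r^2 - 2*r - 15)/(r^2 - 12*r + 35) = (r + 3)/(r - 7)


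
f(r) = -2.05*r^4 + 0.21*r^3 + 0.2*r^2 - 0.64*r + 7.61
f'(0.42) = -0.97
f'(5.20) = -1134.51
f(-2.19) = -39.39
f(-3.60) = -341.61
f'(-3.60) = 388.66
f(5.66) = -2055.40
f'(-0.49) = 0.28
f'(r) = -8.2*r^3 + 0.63*r^2 + 0.4*r - 0.64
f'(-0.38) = -0.25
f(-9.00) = -13573.57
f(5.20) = -1459.66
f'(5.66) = -1465.03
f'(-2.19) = 87.63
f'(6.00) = -1746.76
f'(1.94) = -57.36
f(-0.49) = 7.83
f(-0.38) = 7.83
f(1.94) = -20.38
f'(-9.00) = 6024.59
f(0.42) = 7.33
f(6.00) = -2600.47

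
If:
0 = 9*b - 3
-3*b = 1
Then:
No Solution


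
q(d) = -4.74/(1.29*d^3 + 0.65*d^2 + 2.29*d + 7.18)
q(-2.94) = 0.18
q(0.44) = -0.56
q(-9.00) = 0.01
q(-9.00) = 0.01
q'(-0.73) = 0.56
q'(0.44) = 0.24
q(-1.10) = -1.27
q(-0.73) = -0.89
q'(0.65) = 0.26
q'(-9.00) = 0.00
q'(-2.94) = 0.21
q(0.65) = -0.51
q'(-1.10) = 1.89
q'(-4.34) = 0.04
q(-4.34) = 0.05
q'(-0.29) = 0.25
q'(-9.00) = 0.00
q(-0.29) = -0.72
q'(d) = -4.74*(-3.87*d^2 - 1.3*d - 2.29)/(1.29*d^3 + 0.65*d^2 + 2.29*d + 7.18)^2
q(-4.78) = 0.04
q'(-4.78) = 0.02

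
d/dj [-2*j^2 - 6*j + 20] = -4*j - 6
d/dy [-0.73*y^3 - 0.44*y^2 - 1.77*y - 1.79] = -2.19*y^2 - 0.88*y - 1.77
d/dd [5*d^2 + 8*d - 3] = 10*d + 8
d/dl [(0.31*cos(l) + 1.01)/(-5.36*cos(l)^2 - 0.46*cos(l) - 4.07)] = (-1.6616*cos(l)^2 - 10.8272*cos(l) + 0.7971)*sin(l)/(28.7296*cos(l)^4 + 4.9312*cos(l)^3 + 43.842*cos(l)^2 + 3.7444*cos(l) + 16.5649)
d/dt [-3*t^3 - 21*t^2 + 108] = 3*t*(-3*t - 14)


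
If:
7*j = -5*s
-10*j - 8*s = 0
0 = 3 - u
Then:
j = 0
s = 0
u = 3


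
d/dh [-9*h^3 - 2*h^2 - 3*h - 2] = -27*h^2 - 4*h - 3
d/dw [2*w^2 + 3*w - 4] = 4*w + 3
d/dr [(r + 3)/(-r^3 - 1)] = (-r^3 + 3*r^2*(r + 3) - 1)/(r^3 + 1)^2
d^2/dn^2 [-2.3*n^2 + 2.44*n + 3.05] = -4.60000000000000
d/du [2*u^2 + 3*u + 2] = 4*u + 3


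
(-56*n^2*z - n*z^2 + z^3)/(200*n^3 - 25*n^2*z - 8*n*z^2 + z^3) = z*(7*n + z)/(-25*n^2 + z^2)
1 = 1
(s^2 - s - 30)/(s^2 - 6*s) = (s + 5)/s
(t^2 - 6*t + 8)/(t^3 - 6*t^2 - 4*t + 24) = (t - 4)/(t^2 - 4*t - 12)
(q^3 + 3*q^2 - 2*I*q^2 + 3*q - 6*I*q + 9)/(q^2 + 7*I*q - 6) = (q^2 + 3*q*(1 - I) - 9*I)/(q + 6*I)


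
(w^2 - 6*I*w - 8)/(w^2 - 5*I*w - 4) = (w - 2*I)/(w - I)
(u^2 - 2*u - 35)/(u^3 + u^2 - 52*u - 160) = (u - 7)/(u^2 - 4*u - 32)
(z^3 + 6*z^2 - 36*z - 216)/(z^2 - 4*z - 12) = (z^2 + 12*z + 36)/(z + 2)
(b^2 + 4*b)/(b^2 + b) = (b + 4)/(b + 1)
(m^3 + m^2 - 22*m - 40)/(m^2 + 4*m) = m - 3 - 10/m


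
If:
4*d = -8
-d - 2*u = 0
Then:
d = -2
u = 1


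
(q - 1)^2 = q^2 - 2*q + 1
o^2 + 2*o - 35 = (o - 5)*(o + 7)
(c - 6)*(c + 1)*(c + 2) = c^3 - 3*c^2 - 16*c - 12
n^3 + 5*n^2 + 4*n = n*(n + 1)*(n + 4)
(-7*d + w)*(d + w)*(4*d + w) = -28*d^3 - 31*d^2*w - 2*d*w^2 + w^3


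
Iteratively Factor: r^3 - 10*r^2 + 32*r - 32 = (r - 4)*(r^2 - 6*r + 8) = (r - 4)*(r - 2)*(r - 4)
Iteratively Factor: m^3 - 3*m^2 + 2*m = (m - 2)*(m^2 - m) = m*(m - 2)*(m - 1)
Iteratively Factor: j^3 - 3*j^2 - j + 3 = (j + 1)*(j^2 - 4*j + 3) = (j - 3)*(j + 1)*(j - 1)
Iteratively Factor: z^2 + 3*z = (z)*(z + 3)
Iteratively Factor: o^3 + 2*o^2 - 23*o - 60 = (o + 3)*(o^2 - o - 20) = (o + 3)*(o + 4)*(o - 5)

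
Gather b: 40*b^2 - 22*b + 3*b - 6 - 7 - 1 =40*b^2 - 19*b - 14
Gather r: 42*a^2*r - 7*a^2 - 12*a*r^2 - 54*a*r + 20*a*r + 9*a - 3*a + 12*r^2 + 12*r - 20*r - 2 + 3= -7*a^2 + 6*a + r^2*(12 - 12*a) + r*(42*a^2 - 34*a - 8) + 1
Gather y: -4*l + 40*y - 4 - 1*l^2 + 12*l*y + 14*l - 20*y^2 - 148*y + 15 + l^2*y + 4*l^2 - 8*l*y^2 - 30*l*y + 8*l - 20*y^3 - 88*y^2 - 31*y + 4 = 3*l^2 + 18*l - 20*y^3 + y^2*(-8*l - 108) + y*(l^2 - 18*l - 139) + 15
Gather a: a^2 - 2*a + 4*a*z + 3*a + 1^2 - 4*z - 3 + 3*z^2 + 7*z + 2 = a^2 + a*(4*z + 1) + 3*z^2 + 3*z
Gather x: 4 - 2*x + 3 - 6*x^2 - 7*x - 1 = -6*x^2 - 9*x + 6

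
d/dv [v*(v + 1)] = 2*v + 1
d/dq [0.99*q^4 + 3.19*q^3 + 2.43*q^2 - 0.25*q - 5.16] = 3.96*q^3 + 9.57*q^2 + 4.86*q - 0.25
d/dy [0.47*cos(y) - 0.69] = -0.47*sin(y)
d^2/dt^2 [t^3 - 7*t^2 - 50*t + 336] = 6*t - 14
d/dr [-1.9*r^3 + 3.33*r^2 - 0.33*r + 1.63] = -5.7*r^2 + 6.66*r - 0.33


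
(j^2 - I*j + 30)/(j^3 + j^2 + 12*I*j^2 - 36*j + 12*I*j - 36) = (j^2 - I*j + 30)/(j^3 + j^2*(1 + 12*I) + 12*j*(-3 + I) - 36)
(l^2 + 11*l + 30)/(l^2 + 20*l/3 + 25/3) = 3*(l + 6)/(3*l + 5)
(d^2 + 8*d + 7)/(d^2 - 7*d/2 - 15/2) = 2*(d^2 + 8*d + 7)/(2*d^2 - 7*d - 15)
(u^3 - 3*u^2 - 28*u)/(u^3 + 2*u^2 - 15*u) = (u^2 - 3*u - 28)/(u^2 + 2*u - 15)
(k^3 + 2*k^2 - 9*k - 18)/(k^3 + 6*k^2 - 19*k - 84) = (k^2 - k - 6)/(k^2 + 3*k - 28)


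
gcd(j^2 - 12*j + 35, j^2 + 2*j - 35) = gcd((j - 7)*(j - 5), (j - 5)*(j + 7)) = j - 5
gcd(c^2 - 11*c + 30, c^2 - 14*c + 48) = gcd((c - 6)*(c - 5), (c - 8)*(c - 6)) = c - 6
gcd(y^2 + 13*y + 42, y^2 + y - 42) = y + 7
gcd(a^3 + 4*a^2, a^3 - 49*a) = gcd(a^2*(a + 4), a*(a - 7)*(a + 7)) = a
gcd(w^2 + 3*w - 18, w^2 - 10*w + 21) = w - 3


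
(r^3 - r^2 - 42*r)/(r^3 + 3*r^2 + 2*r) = (r^2 - r - 42)/(r^2 + 3*r + 2)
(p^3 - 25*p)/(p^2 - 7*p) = (p^2 - 25)/(p - 7)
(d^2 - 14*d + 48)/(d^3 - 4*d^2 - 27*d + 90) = (d - 8)/(d^2 + 2*d - 15)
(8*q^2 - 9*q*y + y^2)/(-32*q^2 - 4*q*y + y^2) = (-q + y)/(4*q + y)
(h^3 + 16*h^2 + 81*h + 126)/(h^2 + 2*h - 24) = (h^2 + 10*h + 21)/(h - 4)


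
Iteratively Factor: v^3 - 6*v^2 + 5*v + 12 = (v - 3)*(v^2 - 3*v - 4) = (v - 3)*(v + 1)*(v - 4)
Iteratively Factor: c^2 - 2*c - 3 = (c - 3)*(c + 1)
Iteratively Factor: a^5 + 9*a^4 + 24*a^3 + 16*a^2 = (a + 4)*(a^4 + 5*a^3 + 4*a^2) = (a + 4)^2*(a^3 + a^2) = a*(a + 4)^2*(a^2 + a) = a*(a + 1)*(a + 4)^2*(a)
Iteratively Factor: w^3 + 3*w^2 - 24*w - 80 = (w - 5)*(w^2 + 8*w + 16) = (w - 5)*(w + 4)*(w + 4)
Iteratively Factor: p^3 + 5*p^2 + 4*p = (p + 1)*(p^2 + 4*p) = p*(p + 1)*(p + 4)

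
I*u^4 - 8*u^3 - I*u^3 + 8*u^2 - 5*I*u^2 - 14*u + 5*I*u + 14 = (u - 1)*(u + 2*I)*(u + 7*I)*(I*u + 1)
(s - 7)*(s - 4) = s^2 - 11*s + 28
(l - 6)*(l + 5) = l^2 - l - 30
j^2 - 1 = (j - 1)*(j + 1)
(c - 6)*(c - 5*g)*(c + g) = c^3 - 4*c^2*g - 6*c^2 - 5*c*g^2 + 24*c*g + 30*g^2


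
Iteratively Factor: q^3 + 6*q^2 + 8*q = (q + 4)*(q^2 + 2*q) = q*(q + 4)*(q + 2)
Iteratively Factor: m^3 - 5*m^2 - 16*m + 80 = (m + 4)*(m^2 - 9*m + 20) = (m - 5)*(m + 4)*(m - 4)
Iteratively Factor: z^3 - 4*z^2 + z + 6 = (z + 1)*(z^2 - 5*z + 6) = (z - 2)*(z + 1)*(z - 3)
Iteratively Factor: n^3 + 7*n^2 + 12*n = (n + 4)*(n^2 + 3*n) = n*(n + 4)*(n + 3)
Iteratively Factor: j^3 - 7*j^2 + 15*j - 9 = (j - 3)*(j^2 - 4*j + 3) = (j - 3)^2*(j - 1)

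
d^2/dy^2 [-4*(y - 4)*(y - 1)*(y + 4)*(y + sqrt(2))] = -48*y^2 - 24*sqrt(2)*y + 24*y + 8*sqrt(2) + 128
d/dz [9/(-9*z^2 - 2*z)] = 18*(9*z + 1)/(z^2*(9*z + 2)^2)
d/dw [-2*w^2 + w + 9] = 1 - 4*w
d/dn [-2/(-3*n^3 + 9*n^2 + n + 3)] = 2*(-9*n^2 + 18*n + 1)/(-3*n^3 + 9*n^2 + n + 3)^2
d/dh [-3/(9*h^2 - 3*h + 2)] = 9*(6*h - 1)/(9*h^2 - 3*h + 2)^2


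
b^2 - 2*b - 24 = (b - 6)*(b + 4)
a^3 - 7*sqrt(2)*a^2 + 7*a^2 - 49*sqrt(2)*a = a*(a + 7)*(a - 7*sqrt(2))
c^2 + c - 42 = (c - 6)*(c + 7)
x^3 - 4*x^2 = x^2*(x - 4)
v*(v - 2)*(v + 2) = v^3 - 4*v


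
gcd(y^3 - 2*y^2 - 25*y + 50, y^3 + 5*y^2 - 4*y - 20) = y^2 + 3*y - 10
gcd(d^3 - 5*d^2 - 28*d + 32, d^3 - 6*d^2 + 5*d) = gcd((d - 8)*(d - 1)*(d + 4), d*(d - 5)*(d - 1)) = d - 1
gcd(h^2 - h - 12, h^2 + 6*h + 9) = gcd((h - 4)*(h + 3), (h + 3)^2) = h + 3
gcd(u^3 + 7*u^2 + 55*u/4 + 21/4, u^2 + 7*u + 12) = u + 3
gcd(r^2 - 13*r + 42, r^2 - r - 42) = r - 7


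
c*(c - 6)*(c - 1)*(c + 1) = c^4 - 6*c^3 - c^2 + 6*c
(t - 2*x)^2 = t^2 - 4*t*x + 4*x^2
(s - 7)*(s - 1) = s^2 - 8*s + 7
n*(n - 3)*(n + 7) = n^3 + 4*n^2 - 21*n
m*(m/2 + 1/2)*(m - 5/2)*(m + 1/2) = m^4/2 - m^3/2 - 13*m^2/8 - 5*m/8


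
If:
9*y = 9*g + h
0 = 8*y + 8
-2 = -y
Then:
No Solution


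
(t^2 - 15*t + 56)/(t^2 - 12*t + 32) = (t - 7)/(t - 4)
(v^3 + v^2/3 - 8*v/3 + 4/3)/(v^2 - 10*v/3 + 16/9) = 3*(v^2 + v - 2)/(3*v - 8)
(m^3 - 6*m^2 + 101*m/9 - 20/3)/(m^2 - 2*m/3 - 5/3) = (m^2 - 13*m/3 + 4)/(m + 1)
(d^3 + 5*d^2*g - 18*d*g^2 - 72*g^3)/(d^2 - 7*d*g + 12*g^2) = (d^2 + 9*d*g + 18*g^2)/(d - 3*g)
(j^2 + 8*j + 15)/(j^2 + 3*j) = (j + 5)/j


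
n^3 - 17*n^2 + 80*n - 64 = (n - 8)^2*(n - 1)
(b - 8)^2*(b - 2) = b^3 - 18*b^2 + 96*b - 128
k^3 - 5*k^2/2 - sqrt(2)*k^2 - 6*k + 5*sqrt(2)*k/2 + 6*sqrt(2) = (k - 4)*(k + 3/2)*(k - sqrt(2))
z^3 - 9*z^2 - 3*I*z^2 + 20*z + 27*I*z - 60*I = (z - 5)*(z - 4)*(z - 3*I)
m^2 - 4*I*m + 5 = (m - 5*I)*(m + I)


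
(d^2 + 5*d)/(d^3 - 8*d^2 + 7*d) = (d + 5)/(d^2 - 8*d + 7)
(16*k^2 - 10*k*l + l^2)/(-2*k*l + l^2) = (-8*k + l)/l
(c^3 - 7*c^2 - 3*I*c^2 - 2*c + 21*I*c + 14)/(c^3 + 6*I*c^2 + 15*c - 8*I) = (c^2 - c*(7 + 2*I) + 14*I)/(c^2 + 7*I*c + 8)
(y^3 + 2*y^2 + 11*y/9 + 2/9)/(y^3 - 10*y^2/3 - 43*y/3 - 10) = (9*y^2 + 9*y + 2)/(3*(3*y^2 - 13*y - 30))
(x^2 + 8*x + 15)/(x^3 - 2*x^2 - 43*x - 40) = (x + 3)/(x^2 - 7*x - 8)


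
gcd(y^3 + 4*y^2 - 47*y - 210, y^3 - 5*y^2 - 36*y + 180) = y + 6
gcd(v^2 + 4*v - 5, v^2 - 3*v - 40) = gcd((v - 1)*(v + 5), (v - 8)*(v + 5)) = v + 5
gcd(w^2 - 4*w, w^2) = w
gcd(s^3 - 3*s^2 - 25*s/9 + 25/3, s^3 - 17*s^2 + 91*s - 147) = s - 3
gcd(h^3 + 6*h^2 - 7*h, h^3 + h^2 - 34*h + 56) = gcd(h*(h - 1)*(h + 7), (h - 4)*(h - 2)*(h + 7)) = h + 7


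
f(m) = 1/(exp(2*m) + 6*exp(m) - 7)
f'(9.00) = 0.00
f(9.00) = 0.00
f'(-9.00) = 0.00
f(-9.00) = -0.14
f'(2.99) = -0.00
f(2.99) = 0.00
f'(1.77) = -0.03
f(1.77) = 0.02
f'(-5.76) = -0.00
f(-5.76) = -0.14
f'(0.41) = -0.73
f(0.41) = 0.23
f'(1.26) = -0.07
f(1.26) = 0.04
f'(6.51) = -0.00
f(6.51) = 0.00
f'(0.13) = -7.38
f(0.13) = 0.89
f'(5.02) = -0.00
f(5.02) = 0.00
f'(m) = (-2*exp(2*m) - 6*exp(m))/(exp(2*m) + 6*exp(m) - 7)^2 = 2*(-exp(m) - 3)*exp(m)/(exp(2*m) + 6*exp(m) - 7)^2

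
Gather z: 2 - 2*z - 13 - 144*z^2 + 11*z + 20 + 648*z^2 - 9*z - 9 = 504*z^2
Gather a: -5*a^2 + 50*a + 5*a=-5*a^2 + 55*a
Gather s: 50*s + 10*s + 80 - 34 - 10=60*s + 36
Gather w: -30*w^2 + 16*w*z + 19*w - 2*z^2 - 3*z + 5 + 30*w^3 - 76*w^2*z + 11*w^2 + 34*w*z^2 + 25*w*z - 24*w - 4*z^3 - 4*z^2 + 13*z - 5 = 30*w^3 + w^2*(-76*z - 19) + w*(34*z^2 + 41*z - 5) - 4*z^3 - 6*z^2 + 10*z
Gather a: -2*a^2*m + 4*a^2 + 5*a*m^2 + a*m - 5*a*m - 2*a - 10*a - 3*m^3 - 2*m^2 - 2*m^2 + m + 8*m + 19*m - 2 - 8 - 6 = a^2*(4 - 2*m) + a*(5*m^2 - 4*m - 12) - 3*m^3 - 4*m^2 + 28*m - 16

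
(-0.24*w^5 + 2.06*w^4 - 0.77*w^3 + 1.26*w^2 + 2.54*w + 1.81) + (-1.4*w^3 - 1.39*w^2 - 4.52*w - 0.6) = -0.24*w^5 + 2.06*w^4 - 2.17*w^3 - 0.13*w^2 - 1.98*w + 1.21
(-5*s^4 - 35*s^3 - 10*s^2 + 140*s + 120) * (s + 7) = -5*s^5 - 70*s^4 - 255*s^3 + 70*s^2 + 1100*s + 840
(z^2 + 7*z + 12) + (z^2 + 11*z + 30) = 2*z^2 + 18*z + 42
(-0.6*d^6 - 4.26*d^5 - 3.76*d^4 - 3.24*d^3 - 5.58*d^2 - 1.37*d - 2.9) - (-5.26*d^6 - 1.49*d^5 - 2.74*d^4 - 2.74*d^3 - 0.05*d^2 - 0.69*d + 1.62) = 4.66*d^6 - 2.77*d^5 - 1.02*d^4 - 0.5*d^3 - 5.53*d^2 - 0.68*d - 4.52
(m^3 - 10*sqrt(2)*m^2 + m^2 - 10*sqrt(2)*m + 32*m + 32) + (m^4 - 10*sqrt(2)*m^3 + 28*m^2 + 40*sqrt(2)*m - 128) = m^4 - 10*sqrt(2)*m^3 + m^3 - 10*sqrt(2)*m^2 + 29*m^2 + 32*m + 30*sqrt(2)*m - 96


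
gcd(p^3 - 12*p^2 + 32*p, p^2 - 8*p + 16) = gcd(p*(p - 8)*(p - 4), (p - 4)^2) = p - 4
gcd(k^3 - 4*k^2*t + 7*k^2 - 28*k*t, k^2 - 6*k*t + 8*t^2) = -k + 4*t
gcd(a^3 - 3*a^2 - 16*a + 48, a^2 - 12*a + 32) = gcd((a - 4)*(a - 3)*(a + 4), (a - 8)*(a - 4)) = a - 4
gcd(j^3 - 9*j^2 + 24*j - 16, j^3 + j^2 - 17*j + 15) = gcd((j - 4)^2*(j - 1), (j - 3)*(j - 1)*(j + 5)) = j - 1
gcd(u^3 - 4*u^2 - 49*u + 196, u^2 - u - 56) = u + 7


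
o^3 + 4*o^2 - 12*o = o*(o - 2)*(o + 6)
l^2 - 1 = (l - 1)*(l + 1)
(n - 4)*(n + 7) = n^2 + 3*n - 28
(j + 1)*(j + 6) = j^2 + 7*j + 6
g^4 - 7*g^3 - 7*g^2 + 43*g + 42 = (g - 7)*(g - 3)*(g + 1)*(g + 2)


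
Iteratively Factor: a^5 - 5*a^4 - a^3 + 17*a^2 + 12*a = (a + 1)*(a^4 - 6*a^3 + 5*a^2 + 12*a) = (a + 1)^2*(a^3 - 7*a^2 + 12*a) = a*(a + 1)^2*(a^2 - 7*a + 12) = a*(a - 4)*(a + 1)^2*(a - 3)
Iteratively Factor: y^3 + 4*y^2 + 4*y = (y)*(y^2 + 4*y + 4) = y*(y + 2)*(y + 2)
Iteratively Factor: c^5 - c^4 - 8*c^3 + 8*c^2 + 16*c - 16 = (c + 2)*(c^4 - 3*c^3 - 2*c^2 + 12*c - 8) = (c - 1)*(c + 2)*(c^3 - 2*c^2 - 4*c + 8) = (c - 2)*(c - 1)*(c + 2)*(c^2 - 4) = (c - 2)*(c - 1)*(c + 2)^2*(c - 2)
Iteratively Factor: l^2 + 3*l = (l)*(l + 3)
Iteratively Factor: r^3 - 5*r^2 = (r)*(r^2 - 5*r) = r^2*(r - 5)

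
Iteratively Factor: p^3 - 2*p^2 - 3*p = (p + 1)*(p^2 - 3*p) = p*(p + 1)*(p - 3)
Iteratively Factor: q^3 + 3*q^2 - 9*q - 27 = (q + 3)*(q^2 - 9) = (q + 3)^2*(q - 3)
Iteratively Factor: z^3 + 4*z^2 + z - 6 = (z - 1)*(z^2 + 5*z + 6) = (z - 1)*(z + 3)*(z + 2)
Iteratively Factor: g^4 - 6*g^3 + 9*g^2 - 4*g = (g)*(g^3 - 6*g^2 + 9*g - 4) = g*(g - 1)*(g^2 - 5*g + 4) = g*(g - 4)*(g - 1)*(g - 1)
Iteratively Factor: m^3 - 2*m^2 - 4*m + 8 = (m + 2)*(m^2 - 4*m + 4) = (m - 2)*(m + 2)*(m - 2)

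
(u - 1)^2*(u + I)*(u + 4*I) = u^4 - 2*u^3 + 5*I*u^3 - 3*u^2 - 10*I*u^2 + 8*u + 5*I*u - 4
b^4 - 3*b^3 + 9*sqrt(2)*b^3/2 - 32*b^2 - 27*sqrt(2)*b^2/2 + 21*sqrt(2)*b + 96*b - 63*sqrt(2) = (b - 3)*(b - 3*sqrt(2)/2)*(b - sqrt(2))*(b + 7*sqrt(2))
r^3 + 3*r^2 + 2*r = r*(r + 1)*(r + 2)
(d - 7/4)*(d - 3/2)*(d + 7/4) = d^3 - 3*d^2/2 - 49*d/16 + 147/32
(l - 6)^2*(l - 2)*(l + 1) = l^4 - 13*l^3 + 46*l^2 - 12*l - 72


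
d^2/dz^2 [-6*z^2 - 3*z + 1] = -12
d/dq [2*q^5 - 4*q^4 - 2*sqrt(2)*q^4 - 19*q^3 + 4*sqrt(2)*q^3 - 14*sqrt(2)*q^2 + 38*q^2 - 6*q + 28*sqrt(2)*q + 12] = 10*q^4 - 16*q^3 - 8*sqrt(2)*q^3 - 57*q^2 + 12*sqrt(2)*q^2 - 28*sqrt(2)*q + 76*q - 6 + 28*sqrt(2)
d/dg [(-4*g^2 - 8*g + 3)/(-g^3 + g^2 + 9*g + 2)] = (-4*g^4 - 16*g^3 - 19*g^2 - 22*g - 43)/(g^6 - 2*g^5 - 17*g^4 + 14*g^3 + 85*g^2 + 36*g + 4)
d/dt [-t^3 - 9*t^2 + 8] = 3*t*(-t - 6)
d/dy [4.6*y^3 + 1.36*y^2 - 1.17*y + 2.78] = 13.8*y^2 + 2.72*y - 1.17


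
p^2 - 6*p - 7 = (p - 7)*(p + 1)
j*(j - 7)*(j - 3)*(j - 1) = j^4 - 11*j^3 + 31*j^2 - 21*j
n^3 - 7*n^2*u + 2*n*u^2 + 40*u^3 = (n - 5*u)*(n - 4*u)*(n + 2*u)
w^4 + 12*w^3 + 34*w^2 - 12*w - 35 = (w - 1)*(w + 1)*(w + 5)*(w + 7)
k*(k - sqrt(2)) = k^2 - sqrt(2)*k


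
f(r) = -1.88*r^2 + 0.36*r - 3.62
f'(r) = 0.36 - 3.76*r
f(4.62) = -42.08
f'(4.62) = -17.01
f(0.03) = -3.61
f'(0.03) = 0.25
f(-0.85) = -5.28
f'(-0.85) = 3.56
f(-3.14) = -23.29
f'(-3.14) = 12.17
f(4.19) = -35.12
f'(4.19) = -15.39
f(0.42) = -3.80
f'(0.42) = -1.22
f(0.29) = -3.67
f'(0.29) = -0.73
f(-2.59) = -17.16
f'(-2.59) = 10.10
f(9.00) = -152.66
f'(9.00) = -33.48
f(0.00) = -3.62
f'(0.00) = 0.36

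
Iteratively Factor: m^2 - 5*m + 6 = (m - 2)*(m - 3)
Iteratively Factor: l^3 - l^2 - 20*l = (l)*(l^2 - l - 20) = l*(l + 4)*(l - 5)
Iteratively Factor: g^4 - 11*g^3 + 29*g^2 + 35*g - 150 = (g - 3)*(g^3 - 8*g^2 + 5*g + 50) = (g - 3)*(g + 2)*(g^2 - 10*g + 25) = (g - 5)*(g - 3)*(g + 2)*(g - 5)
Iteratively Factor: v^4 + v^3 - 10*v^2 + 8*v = (v)*(v^3 + v^2 - 10*v + 8) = v*(v + 4)*(v^2 - 3*v + 2) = v*(v - 2)*(v + 4)*(v - 1)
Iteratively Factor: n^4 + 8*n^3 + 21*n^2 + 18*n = (n)*(n^3 + 8*n^2 + 21*n + 18) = n*(n + 2)*(n^2 + 6*n + 9) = n*(n + 2)*(n + 3)*(n + 3)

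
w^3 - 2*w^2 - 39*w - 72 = (w - 8)*(w + 3)^2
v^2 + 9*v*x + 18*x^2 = (v + 3*x)*(v + 6*x)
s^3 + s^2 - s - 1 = (s - 1)*(s + 1)^2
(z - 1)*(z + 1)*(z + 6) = z^3 + 6*z^2 - z - 6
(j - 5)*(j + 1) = j^2 - 4*j - 5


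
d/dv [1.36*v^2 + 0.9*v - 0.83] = 2.72*v + 0.9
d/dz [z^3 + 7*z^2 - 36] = z*(3*z + 14)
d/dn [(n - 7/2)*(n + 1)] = 2*n - 5/2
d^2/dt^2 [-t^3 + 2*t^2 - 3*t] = 4 - 6*t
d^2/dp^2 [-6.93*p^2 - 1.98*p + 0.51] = -13.8600000000000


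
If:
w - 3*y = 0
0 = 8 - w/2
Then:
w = 16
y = 16/3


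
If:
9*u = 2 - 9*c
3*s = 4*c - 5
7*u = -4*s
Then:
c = -46/15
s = -259/45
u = 148/45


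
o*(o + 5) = o^2 + 5*o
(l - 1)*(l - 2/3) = l^2 - 5*l/3 + 2/3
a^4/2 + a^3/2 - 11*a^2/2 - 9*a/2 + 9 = (a/2 + 1)*(a - 3)*(a - 1)*(a + 3)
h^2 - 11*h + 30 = (h - 6)*(h - 5)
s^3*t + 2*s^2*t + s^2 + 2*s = s*(s + 2)*(s*t + 1)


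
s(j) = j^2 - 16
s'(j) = 2*j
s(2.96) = -7.24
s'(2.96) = 5.92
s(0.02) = -16.00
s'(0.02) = 0.04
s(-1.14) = -14.70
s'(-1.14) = -2.28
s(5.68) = 16.26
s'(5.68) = 11.36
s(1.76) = -12.90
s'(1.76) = 3.52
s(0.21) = -15.96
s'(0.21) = 0.42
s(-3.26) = -5.37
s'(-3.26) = -6.52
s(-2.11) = -11.55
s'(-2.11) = -4.22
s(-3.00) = -7.00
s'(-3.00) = -6.00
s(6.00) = 20.00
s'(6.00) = 12.00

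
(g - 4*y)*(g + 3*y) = g^2 - g*y - 12*y^2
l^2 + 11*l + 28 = (l + 4)*(l + 7)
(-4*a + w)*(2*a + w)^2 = -16*a^3 - 12*a^2*w + w^3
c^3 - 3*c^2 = c^2*(c - 3)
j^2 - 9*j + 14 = (j - 7)*(j - 2)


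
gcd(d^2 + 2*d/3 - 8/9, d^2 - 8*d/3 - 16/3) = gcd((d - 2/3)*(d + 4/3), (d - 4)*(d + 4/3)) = d + 4/3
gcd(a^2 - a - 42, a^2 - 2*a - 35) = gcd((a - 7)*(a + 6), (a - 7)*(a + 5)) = a - 7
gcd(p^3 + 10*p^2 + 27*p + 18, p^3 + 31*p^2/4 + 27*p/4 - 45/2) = p^2 + 9*p + 18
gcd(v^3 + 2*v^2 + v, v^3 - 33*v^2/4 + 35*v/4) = v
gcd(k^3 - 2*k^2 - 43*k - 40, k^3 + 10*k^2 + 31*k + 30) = k + 5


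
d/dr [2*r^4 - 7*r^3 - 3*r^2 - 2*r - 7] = 8*r^3 - 21*r^2 - 6*r - 2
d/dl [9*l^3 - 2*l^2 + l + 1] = 27*l^2 - 4*l + 1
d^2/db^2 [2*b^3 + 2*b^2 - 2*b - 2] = 12*b + 4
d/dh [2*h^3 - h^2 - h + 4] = 6*h^2 - 2*h - 1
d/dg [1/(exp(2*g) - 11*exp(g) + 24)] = (11 - 2*exp(g))*exp(g)/(exp(2*g) - 11*exp(g) + 24)^2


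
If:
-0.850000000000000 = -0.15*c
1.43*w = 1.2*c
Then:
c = 5.67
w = 4.76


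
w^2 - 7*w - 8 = (w - 8)*(w + 1)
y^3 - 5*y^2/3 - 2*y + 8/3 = (y - 2)*(y - 1)*(y + 4/3)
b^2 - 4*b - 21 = (b - 7)*(b + 3)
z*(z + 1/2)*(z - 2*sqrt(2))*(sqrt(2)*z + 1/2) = sqrt(2)*z^4 - 7*z^3/2 + sqrt(2)*z^3/2 - 7*z^2/4 - sqrt(2)*z^2 - sqrt(2)*z/2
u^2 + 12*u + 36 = (u + 6)^2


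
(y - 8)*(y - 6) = y^2 - 14*y + 48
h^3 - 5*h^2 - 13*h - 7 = (h - 7)*(h + 1)^2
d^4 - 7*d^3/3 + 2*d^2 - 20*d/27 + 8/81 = (d - 2/3)^3*(d - 1/3)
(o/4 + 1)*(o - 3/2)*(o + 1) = o^3/4 + 7*o^2/8 - 7*o/8 - 3/2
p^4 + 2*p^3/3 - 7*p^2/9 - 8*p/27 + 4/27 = (p - 2/3)*(p - 1/3)*(p + 2/3)*(p + 1)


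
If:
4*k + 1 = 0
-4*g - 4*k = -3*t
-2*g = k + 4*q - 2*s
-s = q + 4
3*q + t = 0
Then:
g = 101/8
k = -1/4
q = -11/2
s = 3/2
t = 33/2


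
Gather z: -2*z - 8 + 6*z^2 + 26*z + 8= 6*z^2 + 24*z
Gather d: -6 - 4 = -10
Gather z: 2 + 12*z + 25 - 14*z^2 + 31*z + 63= -14*z^2 + 43*z + 90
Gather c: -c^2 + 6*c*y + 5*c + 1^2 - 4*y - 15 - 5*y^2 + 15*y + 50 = -c^2 + c*(6*y + 5) - 5*y^2 + 11*y + 36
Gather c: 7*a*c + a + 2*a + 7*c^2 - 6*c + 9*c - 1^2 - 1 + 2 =3*a + 7*c^2 + c*(7*a + 3)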